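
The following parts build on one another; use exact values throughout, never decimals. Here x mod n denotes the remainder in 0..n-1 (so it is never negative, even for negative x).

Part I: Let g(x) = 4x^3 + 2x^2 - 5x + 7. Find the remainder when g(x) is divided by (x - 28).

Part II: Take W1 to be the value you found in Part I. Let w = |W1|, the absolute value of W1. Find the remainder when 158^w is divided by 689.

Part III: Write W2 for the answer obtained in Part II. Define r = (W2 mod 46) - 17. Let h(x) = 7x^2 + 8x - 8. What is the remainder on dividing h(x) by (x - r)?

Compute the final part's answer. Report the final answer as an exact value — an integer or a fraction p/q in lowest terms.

Part I: remainder = value at the root: 4*(28)^3 + 2*(28)^2 - 5*(28)^1 + 7 = (87808) + (1568) + (-140) + (7) = 89243; answer 89243
Part II: W1 = 89243; w = 89243; squarings mod 689: 158^1=158, 158^2=160, 158^4=107, 158^8=425, 158^16=107, 158^32=425, 158^64=107, 158^128=425, 158^256=107, 158^512=425, 158^1024=107, 158^2048=425, 158^4096=107, 158^8192=425, 158^16384=107, 158^32768=425, 158^65536=107; 158^89243 = 158^1 * 158^2 * 158^8 * 158^16 * 158^128 * 158^1024 * 158^2048 * 158^4096 * 158^16384 * 158^65536 = 423 (mod 689); answer 423
Part III: W2 = 423; r = -8; remainder = value at the root: 7*(-8)^2 + 8*(-8)^1 - 8 = (448) + (-64) + (-8) = 376; answer 376

376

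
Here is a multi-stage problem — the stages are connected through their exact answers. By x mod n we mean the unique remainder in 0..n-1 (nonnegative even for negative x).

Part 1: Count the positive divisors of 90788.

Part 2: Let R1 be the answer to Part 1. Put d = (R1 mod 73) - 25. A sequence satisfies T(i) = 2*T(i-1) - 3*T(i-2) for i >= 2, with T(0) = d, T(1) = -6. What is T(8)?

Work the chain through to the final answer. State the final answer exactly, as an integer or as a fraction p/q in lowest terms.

405

Part 1: 90788 = 2^2 * 22697; number of divisors = (2+1) * (1+1) = 6; answer 6
Part 2: R1 = 6; d = -19; T(2) = 2*(-6) - 3*(-19) = 45; iterating: T(2)=45, T(3)=108, T(4)=81, T(5)=-162, T(6)=-567, T(7)=-648, T(8)=405; answer 405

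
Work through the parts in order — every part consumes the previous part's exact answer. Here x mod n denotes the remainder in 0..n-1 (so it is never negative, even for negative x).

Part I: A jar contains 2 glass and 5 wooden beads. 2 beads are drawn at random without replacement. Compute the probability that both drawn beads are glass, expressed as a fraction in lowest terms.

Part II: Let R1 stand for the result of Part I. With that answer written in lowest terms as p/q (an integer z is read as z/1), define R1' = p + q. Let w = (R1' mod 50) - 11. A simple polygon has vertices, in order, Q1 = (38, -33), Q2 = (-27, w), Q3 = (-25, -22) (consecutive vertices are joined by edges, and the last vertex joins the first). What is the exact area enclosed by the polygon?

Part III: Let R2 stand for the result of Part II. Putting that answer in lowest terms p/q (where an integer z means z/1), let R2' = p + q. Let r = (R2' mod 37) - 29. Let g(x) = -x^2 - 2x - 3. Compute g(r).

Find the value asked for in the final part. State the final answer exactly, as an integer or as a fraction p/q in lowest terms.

-18

Part I: total draws C(7,2) = 21; favorable C(2,2) = 1; P = 1/21; answer 1/21
Part II: R1 = 1/21; threaded value p + q = 22; w = 11; cross terms: (38*11 - -27*-33)=-473, (-27*-22 - -25*11)=869, (-25*-33 - 38*-22)=1661; twice the area = |2057| = 2057; area = 2057/2; answer 2057/2
Part III: R2 = 2057/2; threaded value p + q = 2059; r = -5; -1*(-5)^2 - 2*(-5)^1 - 3 = (-25) + (10) + (-3) = -18; answer -18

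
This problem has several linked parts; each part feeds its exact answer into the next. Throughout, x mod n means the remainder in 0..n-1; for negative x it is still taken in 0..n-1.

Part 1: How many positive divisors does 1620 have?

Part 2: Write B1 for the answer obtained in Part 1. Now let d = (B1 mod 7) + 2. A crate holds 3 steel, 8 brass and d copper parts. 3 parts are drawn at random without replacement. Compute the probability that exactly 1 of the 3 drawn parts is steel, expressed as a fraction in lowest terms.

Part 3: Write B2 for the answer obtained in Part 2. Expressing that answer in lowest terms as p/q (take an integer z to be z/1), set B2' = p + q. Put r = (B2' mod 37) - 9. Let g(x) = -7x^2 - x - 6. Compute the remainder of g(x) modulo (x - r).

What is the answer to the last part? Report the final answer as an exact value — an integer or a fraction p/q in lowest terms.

Part 1: 1620 = 2^2 * 3^4 * 5; number of divisors = (2+1) * (4+1) * (1+1) = 30; answer 30
Part 2: B1 = 30; d = 4; total draws C(15,3) = 455; favorable C(3,1)*C(12,2) = 198; P = 198/455; answer 198/455
Part 3: B2 = 198/455; threaded value p + q = 653; r = 15; remainder = value at the root: -7*(15)^2 - 1*(15)^1 - 6 = (-1575) + (-15) + (-6) = -1596; answer -1596

-1596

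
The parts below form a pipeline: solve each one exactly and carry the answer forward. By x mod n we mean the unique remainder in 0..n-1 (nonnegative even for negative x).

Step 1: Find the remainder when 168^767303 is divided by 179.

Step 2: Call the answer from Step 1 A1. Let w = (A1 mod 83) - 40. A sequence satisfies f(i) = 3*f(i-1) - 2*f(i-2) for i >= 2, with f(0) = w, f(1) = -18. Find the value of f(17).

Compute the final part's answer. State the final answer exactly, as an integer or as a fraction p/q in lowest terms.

-655368

Step 1: squarings mod 179: 168^1=168, 168^2=121, 168^4=142, 168^8=116, 168^16=31, 168^32=66, 168^64=60, 168^128=20, 168^256=42, 168^512=153, 168^1024=139, 168^2048=168, 168^4096=121, 168^8192=142, 168^16384=116, 168^32768=31, 168^65536=66, 168^131072=60, 168^262144=20, 168^524288=42; 168^767303 = 168^1 * 168^2 * 168^4 * 168^64 * 168^256 * 168^1024 * 168^4096 * 168^8192 * 168^32768 * 168^65536 * 168^131072 * 168^524288 = 110 (mod 179); answer 110
Step 2: A1 = 110; w = -13; f(2) = 3*(-18) - 2*(-13) = -28; iterating: f(2)=-28, f(3)=-48, f(4)=-88, f(5)=-168, f(6)=-328, f(7)=-648, f(8)=-1288, f(9)=-2568, f(10)=-5128, f(11)=-10248, f(12)=-20488, f(13)=-40968, f(14)=-81928, f(15)=-163848, f(16)=-327688, f(17)=-655368; answer -655368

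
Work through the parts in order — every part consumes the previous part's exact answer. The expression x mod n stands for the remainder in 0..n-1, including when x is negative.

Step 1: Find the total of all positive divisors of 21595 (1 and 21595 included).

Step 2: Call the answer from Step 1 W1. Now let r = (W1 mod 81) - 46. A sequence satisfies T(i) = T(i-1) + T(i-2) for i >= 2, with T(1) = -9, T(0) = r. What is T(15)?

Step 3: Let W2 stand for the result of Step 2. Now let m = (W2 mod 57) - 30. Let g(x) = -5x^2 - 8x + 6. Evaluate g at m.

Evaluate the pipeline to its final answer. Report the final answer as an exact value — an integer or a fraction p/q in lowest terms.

2

Step 1: 21595 = 5 * 7 * 617; sigma = (1 + 5) * (1 + 7) * (1 + 617) = 6 * 8 * 618 = 29664; answer 29664
Step 2: W1 = 29664; r = -28; T(2) = 1*(-9) + 1*(-28) = -37; iterating: T(2)=-37, T(3)=-46, T(4)=-83, T(5)=-129, T(6)=-212, T(7)=-341, T(8)=-553, T(9)=-894, T(10)=-1447, T(11)=-2341, T(12)=-3788, T(13)=-6129, T(14)=-9917, T(15)=-16046; answer -16046
Step 3: W2 = -16046; m = -2; -5*(-2)^2 - 8*(-2)^1 + 6 = (-20) + (16) + (6) = 2; answer 2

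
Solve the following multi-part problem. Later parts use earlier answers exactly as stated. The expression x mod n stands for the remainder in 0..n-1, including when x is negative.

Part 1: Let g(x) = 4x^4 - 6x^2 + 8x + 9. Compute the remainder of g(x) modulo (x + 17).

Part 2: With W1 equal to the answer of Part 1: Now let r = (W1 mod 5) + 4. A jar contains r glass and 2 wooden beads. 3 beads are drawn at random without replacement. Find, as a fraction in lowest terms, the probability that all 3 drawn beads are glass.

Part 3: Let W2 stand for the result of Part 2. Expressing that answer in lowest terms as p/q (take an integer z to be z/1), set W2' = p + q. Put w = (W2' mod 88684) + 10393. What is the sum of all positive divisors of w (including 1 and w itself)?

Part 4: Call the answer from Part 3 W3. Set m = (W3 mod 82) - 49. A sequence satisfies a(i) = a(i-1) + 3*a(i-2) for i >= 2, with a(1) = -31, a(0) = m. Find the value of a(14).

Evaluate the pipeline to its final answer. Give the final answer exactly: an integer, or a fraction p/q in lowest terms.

Part 1: remainder = value at the root: 4*(-17)^4 - 6*(-17)^2 + 8*(-17)^1 + 9 = (334084) + (-1734) + (-136) + (9) = 332223; answer 332223
Part 2: W1 = 332223; r = 7; total draws C(9,3) = 84; favorable C(7,3) = 35; P = 5/12; answer 5/12
Part 3: W2 = 5/12; threaded value p + q = 17; w = 10410; 10410 = 2 * 3 * 5 * 347; sigma = (1 + 2) * (1 + 3) * (1 + 5) * (1 + 347) = 3 * 4 * 6 * 348 = 25056; answer 25056
Part 4: W3 = 25056; m = -3; a(2) = 1*(-31) + 3*(-3) = -40; iterating: a(2)=-40, a(3)=-133, a(4)=-253, a(5)=-652, a(6)=-1411, a(7)=-3367, a(8)=-7600, a(9)=-17701, a(10)=-40501, a(11)=-93604, a(12)=-215107, a(13)=-495919, a(14)=-1141240; answer -1141240

-1141240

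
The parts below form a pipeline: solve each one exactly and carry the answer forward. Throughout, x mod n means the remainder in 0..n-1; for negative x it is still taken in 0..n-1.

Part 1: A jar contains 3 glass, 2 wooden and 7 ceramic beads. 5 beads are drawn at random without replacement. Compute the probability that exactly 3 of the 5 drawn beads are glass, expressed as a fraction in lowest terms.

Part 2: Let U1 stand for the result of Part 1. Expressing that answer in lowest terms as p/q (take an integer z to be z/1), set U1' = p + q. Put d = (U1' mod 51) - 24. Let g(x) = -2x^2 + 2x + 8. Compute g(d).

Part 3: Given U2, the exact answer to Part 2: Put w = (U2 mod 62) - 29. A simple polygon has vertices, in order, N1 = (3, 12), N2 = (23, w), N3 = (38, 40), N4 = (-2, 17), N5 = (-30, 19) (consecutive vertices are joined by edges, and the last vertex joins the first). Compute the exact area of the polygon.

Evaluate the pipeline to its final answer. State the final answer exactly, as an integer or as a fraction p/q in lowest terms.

1150

Part 1: total draws C(12,5) = 792; favorable C(3,3)*C(9,2) = 36; P = 1/22; answer 1/22
Part 2: U1 = 1/22; threaded value p + q = 23; d = -1; -2*(-1)^2 + 2*(-1)^1 + 8 = (-2) + (-2) + (8) = 4; answer 4
Part 3: U2 = 4; w = -25; cross terms: (3*-25 - 23*12)=-351, (23*40 - 38*-25)=1870, (38*17 - -2*40)=726, (-2*19 - -30*17)=472, (-30*12 - 3*19)=-417; twice the area = |2300| = 2300; area = 1150; answer 1150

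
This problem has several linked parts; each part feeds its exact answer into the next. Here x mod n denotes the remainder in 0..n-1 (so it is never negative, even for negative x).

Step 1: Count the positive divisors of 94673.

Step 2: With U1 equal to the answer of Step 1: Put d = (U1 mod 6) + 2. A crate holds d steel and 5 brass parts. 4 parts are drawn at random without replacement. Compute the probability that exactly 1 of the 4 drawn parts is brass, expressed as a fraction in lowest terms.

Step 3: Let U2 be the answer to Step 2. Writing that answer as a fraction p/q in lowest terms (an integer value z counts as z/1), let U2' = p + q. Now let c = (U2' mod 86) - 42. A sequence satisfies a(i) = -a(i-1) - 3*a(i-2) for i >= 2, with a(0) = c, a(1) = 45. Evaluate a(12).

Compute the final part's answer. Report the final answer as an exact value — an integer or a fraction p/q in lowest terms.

-7959

Step 1: 94673 = 17 * 5569; number of divisors = (1+1) * (1+1) = 4; answer 4
Step 2: U1 = 4; d = 6; total draws C(11,4) = 330; favorable C(5,1)*C(6,3) = 100; P = 10/33; answer 10/33
Step 3: U2 = 10/33; threaded value p + q = 43; c = 1; a(2) = -1*(45) - 3*(1) = -48; iterating: a(2)=-48, a(3)=-87, a(4)=231, a(5)=30, a(6)=-723, a(7)=633, a(8)=1536, a(9)=-3435, a(10)=-1173, a(11)=11478, a(12)=-7959; answer -7959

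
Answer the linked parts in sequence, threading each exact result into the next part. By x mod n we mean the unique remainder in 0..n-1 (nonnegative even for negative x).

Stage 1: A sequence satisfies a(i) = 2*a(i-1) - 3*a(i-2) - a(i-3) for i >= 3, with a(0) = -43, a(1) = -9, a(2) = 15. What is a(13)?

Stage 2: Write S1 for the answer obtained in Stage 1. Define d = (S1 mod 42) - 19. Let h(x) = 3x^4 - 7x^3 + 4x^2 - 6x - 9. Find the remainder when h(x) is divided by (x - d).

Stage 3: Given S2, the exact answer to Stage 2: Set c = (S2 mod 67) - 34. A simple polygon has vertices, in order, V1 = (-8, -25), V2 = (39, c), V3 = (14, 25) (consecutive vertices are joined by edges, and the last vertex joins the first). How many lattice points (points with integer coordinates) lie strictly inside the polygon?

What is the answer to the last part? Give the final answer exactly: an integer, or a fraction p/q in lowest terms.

1139

Stage 1: a(3) = 2*(15) - 3*(-9) - 1*(-43) = 100; iterating: a(3)=100, a(4)=164, a(5)=13, a(6)=-566, a(7)=-1335, a(8)=-985, a(9)=2601, a(10)=9492, a(11)=12166, a(12)=-6745, a(13)=-59480; answer -59480
Stage 2: S1 = -59480; d = 15; remainder = value at the root: 3*(15)^4 - 7*(15)^3 + 4*(15)^2 - 6*(15)^1 - 9 = (151875) + (-23625) + (900) + (-90) + (-9) = 129051; answer 129051
Stage 3: S2 = 129051; c = -25; cross terms: (-8*-25 - 39*-25)=1175, (39*25 - 14*-25)=1325, (14*-25 - -8*25)=-150; twice the area = |2350| = 2350; area = 1175; boundary points = 47 + 25 + 2 = 74; strictly interior points = area - boundary/2 + 1 = 1139; answer 1139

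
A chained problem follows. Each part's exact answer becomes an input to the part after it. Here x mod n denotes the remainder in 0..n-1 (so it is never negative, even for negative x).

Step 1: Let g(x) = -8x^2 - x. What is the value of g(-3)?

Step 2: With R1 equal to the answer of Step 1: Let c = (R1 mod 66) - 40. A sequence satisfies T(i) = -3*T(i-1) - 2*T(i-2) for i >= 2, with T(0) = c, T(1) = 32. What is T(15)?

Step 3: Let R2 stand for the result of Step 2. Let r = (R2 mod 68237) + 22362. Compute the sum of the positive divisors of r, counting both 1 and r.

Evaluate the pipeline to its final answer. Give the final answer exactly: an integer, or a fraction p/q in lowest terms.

Step 1: -8*(-3)^2 - 1*(-3)^1 = (-72) + (3) = -69; answer -69
Step 2: R1 = -69; c = 23; T(2) = -3*(32) - 2*(23) = -142; iterating: T(2)=-142, T(3)=362, T(4)=-802, T(5)=1682, T(6)=-3442, T(7)=6962, T(8)=-14002, T(9)=28082, T(10)=-56242, T(11)=112562, T(12)=-225202, T(13)=450482, T(14)=-901042, T(15)=1802162; answer 1802162
Step 3: R2 = 1802162; r = 50362; 50362 = 2 * 13^2 * 149; sigma = (1 + 2) * (1 + 13 + 169) * (1 + 149) = 3 * 183 * 150 = 82350; answer 82350

82350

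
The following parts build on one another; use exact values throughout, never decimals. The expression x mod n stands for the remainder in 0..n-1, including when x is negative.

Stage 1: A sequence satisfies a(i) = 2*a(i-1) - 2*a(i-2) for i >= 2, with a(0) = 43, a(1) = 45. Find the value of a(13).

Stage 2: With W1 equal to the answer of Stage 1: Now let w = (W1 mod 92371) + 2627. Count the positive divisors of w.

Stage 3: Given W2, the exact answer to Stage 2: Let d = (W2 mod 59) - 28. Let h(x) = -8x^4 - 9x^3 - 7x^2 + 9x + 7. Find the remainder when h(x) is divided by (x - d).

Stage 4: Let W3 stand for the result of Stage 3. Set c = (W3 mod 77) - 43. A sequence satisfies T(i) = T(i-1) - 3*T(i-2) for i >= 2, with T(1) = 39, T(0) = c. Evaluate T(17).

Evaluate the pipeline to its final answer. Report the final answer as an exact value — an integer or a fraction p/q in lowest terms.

414324

Stage 1: a(2) = 2*(45) - 2*(43) = 4; iterating: a(2)=4, a(3)=-82, a(4)=-172, a(5)=-180, a(6)=-16, a(7)=328, a(8)=688, a(9)=720, a(10)=64, a(11)=-1312, a(12)=-2752, a(13)=-2880; answer -2880
Stage 2: W1 = -2880; w = 92118; 92118 = 2 * 3 * 13 * 1181; number of divisors = (1+1) * (1+1) * (1+1) * (1+1) = 16; answer 16
Stage 3: W2 = 16; d = -12; remainder = value at the root: -8*(-12)^4 - 9*(-12)^3 - 7*(-12)^2 + 9*(-12)^1 + 7 = (-165888) + (15552) + (-1008) + (-108) + (7) = -151445; answer -151445
Stage 4: W3 = -151445; c = -29; T(2) = 1*(39) - 3*(-29) = 126; iterating: T(2)=126, T(3)=9, T(4)=-369, T(5)=-396, T(6)=711, T(7)=1899, T(8)=-234, T(9)=-5931, T(10)=-5229, T(11)=12564, T(12)=28251, T(13)=-9441, T(14)=-94194, T(15)=-65871, T(16)=216711, T(17)=414324; answer 414324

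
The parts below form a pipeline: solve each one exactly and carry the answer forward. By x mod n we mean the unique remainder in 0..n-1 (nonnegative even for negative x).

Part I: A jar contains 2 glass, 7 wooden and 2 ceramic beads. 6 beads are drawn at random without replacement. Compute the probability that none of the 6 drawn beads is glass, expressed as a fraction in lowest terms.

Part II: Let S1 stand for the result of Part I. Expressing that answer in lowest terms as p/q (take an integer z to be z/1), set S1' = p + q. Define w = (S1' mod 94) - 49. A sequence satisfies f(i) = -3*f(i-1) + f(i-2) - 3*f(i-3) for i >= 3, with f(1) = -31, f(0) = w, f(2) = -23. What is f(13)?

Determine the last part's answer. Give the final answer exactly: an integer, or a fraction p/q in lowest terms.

32050655

Part I: total draws C(11,6) = 462; favorable C(9,6) = 84; P = 2/11; answer 2/11
Part II: S1 = 2/11; threaded value p + q = 13; w = -36; f(3) = -3*(-23) + 1*(-31) - 3*(-36) = 146; iterating: f(3)=146, f(4)=-368, f(5)=1319, f(6)=-4763, f(7)=16712, f(8)=-58856, f(9)=207569, f(10)=-731699, f(11)=2579234, f(12)=-9092108, f(13)=32050655; answer 32050655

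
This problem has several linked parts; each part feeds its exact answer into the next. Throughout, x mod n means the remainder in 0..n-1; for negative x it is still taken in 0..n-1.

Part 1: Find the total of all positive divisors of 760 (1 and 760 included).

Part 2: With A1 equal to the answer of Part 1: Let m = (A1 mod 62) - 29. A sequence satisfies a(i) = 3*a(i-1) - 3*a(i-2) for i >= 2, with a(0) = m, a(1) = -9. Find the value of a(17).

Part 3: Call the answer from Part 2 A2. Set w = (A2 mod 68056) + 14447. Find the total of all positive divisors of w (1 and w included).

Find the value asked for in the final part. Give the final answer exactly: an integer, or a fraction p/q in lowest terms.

Part 1: 760 = 2^3 * 5 * 19; sigma = (1 + 2 + 4 + 8) * (1 + 5) * (1 + 19) = 15 * 6 * 20 = 1800; answer 1800
Part 2: A1 = 1800; m = -27; a(2) = 3*(-9) - 3*(-27) = 54; iterating: a(2)=54, a(3)=189, a(4)=405, a(5)=648, a(6)=729, a(7)=243, a(8)=-1458, a(9)=-5103, a(10)=-10935, a(11)=-17496, a(12)=-19683, a(13)=-6561, a(14)=39366, a(15)=137781, a(16)=295245, a(17)=472392; answer 472392
Part 3: A2 = 472392; w = 78503; 78503 = 29 * 2707; sigma = (1 + 29) * (1 + 2707) = 30 * 2708 = 81240; answer 81240

81240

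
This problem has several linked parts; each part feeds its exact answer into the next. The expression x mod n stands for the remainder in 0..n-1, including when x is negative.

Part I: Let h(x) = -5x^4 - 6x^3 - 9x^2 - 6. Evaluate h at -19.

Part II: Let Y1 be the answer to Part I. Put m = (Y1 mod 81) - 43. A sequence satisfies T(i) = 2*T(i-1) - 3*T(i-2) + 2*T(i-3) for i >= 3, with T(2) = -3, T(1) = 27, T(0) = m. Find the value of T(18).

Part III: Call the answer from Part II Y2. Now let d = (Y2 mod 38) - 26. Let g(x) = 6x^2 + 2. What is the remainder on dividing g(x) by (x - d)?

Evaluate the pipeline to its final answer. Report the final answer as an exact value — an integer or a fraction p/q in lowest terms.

2648

Part I: -5*(-19)^4 - 6*(-19)^3 - 9*(-19)^2 - 6 = (-651605) + (41154) + (-3249) + (-6) = -613706; answer -613706
Part II: Y1 = -613706; m = -12; T(3) = 2*(-3) - 3*(27) + 2*(-12) = -111; iterating: T(3)=-111, T(4)=-159, T(5)=9, T(6)=273, T(7)=201, T(8)=-399, T(9)=-855, T(10)=-111, T(11)=1545, T(12)=1713, T(13)=-1431, T(14)=-4911, T(15)=-2103, T(16)=7665, T(17)=11817, T(18)=-3567; answer -3567
Part III: Y2 = -3567; d = -21; remainder = value at the root: 6*(-21)^2 + 2 = (2646) + (2) = 2648; answer 2648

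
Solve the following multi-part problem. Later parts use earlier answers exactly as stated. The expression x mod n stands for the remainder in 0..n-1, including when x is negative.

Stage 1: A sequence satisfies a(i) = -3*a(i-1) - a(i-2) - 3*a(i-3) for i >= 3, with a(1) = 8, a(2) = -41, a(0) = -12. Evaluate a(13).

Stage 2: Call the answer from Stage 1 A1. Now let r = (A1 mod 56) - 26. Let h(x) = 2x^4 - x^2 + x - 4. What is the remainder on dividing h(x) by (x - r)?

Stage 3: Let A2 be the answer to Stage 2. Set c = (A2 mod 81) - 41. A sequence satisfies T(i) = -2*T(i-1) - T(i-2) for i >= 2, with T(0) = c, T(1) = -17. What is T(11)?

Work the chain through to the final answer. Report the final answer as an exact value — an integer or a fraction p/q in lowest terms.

-7

Stage 1: a(3) = -3*(-41) - 1*(8) - 3*(-12) = 151; iterating: a(3)=151, a(4)=-436, a(5)=1280, a(6)=-3857, a(7)=11599, a(8)=-34780, a(9)=104312, a(10)=-312953, a(11)=938887, a(12)=-2816644, a(13)=8449904; answer 8449904
Stage 2: A1 = 8449904; r = -18; remainder = value at the root: 2*(-18)^4 - 1*(-18)^2 + 1*(-18)^1 - 4 = (209952) + (-324) + (-18) + (-4) = 209606; answer 209606
Stage 3: A2 = 209606; c = 18; T(2) = -2*(-17) - 1*(18) = 16; iterating: T(2)=16, T(3)=-15, T(4)=14, T(5)=-13, T(6)=12, T(7)=-11, T(8)=10, T(9)=-9, T(10)=8, T(11)=-7; answer -7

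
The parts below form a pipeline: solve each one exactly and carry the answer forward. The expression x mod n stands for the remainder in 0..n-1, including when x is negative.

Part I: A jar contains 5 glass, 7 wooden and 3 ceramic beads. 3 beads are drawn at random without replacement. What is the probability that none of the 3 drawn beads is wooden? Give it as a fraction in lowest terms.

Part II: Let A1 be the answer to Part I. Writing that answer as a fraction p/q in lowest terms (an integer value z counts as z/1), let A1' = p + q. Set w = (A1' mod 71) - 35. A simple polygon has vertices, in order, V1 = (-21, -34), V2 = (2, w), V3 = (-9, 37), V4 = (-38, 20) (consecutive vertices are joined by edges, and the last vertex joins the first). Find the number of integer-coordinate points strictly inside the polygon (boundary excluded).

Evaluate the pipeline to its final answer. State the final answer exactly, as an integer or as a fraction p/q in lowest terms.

Part I: total draws C(15,3) = 455; favorable C(8,3) = 56; P = 8/65; answer 8/65
Part II: A1 = 8/65; threaded value p + q = 73; w = -33; cross terms: (-21*-33 - 2*-34)=761, (2*37 - -9*-33)=-223, (-9*20 - -38*37)=1226, (-38*-34 - -21*20)=1712; twice the area = |3476| = 3476; area = 1738; boundary points = 1 + 1 + 1 + 1 = 4; strictly interior points = area - boundary/2 + 1 = 1737; answer 1737

1737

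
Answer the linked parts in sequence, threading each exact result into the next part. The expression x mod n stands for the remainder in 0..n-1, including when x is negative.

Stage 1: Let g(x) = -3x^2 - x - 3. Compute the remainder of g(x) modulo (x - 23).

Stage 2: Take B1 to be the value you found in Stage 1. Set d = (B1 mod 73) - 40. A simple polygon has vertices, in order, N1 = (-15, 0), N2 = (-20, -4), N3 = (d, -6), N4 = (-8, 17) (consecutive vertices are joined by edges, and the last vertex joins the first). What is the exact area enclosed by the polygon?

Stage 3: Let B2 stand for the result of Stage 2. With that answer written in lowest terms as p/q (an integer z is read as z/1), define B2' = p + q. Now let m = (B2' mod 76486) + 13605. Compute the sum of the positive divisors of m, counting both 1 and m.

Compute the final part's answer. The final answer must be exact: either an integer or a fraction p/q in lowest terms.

Stage 1: remainder = value at the root: -3*(23)^2 - 1*(23)^1 - 3 = (-1587) + (-23) + (-3) = -1613; answer -1613
Stage 2: B1 = -1613; d = 26; cross terms: (-15*-4 - -20*0)=60, (-20*-6 - 26*-4)=224, (26*17 - -8*-6)=394, (-8*0 - -15*17)=255; twice the area = |933| = 933; area = 933/2; answer 933/2
Stage 3: B2 = 933/2; threaded value p + q = 935; m = 14540; 14540 = 2^2 * 5 * 727; sigma = (1 + 2 + 4) * (1 + 5) * (1 + 727) = 7 * 6 * 728 = 30576; answer 30576

30576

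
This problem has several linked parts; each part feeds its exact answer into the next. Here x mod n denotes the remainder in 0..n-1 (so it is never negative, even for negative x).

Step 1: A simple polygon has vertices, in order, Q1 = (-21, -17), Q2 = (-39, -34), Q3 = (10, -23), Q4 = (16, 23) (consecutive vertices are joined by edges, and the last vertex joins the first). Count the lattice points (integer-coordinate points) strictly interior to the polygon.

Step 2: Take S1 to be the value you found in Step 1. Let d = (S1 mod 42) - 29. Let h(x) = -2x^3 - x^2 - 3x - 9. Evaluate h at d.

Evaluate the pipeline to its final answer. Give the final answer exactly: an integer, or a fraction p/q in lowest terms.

-2139

Step 1: cross terms: (-21*-34 - -39*-17)=51, (-39*-23 - 10*-34)=1237, (10*23 - 16*-23)=598, (16*-17 - -21*23)=211; twice the area = |2097| = 2097; area = 2097/2; boundary points = 1 + 1 + 2 + 1 = 5; strictly interior points = area - boundary/2 + 1 = 1047; answer 1047
Step 2: S1 = 1047; d = 10; -2*(10)^3 - 1*(10)^2 - 3*(10)^1 - 9 = (-2000) + (-100) + (-30) + (-9) = -2139; answer -2139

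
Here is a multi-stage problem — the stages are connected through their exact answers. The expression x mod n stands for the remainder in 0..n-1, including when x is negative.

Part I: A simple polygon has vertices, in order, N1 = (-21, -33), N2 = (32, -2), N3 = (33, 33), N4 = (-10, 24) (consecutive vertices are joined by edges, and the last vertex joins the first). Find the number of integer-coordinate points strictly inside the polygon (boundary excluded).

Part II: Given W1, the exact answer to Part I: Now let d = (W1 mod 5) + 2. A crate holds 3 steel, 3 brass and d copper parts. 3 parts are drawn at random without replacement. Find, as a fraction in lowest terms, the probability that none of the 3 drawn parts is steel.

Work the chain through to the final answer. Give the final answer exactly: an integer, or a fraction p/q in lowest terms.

Part I: cross terms: (-21*-2 - 32*-33)=1098, (32*33 - 33*-2)=1122, (33*24 - -10*33)=1122, (-10*-33 - -21*24)=834; twice the area = |4176| = 4176; area = 2088; boundary points = 1 + 1 + 1 + 1 = 4; strictly interior points = area - boundary/2 + 1 = 2087; answer 2087
Part II: W1 = 2087; d = 4; total draws C(10,3) = 120; favorable C(7,3) = 35; P = 7/24; answer 7/24

7/24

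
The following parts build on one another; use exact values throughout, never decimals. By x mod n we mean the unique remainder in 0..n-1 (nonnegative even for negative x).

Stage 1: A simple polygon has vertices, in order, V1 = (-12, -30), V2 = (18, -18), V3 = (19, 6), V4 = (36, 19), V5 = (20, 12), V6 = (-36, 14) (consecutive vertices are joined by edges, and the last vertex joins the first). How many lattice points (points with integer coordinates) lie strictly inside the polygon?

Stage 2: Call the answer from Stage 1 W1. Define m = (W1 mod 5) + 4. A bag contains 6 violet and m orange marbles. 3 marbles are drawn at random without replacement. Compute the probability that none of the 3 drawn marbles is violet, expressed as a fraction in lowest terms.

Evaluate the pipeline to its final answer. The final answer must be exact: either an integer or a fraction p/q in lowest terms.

1/30

Stage 1: cross terms: (-12*-18 - 18*-30)=756, (18*6 - 19*-18)=450, (19*19 - 36*6)=145, (36*12 - 20*19)=52, (20*14 - -36*12)=712, (-36*-30 - -12*14)=1248; twice the area = |3363| = 3363; area = 3363/2; boundary points = 6 + 1 + 1 + 1 + 2 + 4 = 15; strictly interior points = area - boundary/2 + 1 = 1675; answer 1675
Stage 2: W1 = 1675; m = 4; total draws C(10,3) = 120; favorable C(4,3) = 4; P = 1/30; answer 1/30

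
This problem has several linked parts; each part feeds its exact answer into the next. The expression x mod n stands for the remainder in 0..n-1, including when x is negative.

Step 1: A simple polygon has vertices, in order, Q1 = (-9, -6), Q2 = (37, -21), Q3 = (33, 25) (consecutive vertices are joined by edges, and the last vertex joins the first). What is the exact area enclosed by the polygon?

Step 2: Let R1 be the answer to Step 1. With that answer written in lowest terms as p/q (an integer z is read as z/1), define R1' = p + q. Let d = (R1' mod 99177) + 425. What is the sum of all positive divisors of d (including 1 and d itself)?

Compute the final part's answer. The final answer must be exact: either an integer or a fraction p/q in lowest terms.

Step 1: cross terms: (-9*-21 - 37*-6)=411, (37*25 - 33*-21)=1618, (33*-6 - -9*25)=27; twice the area = |2056| = 2056; area = 1028; answer 1028
Step 2: R1 = 1028; threaded value p + q = 1029; d = 1454; 1454 = 2 * 727; sigma = (1 + 2) * (1 + 727) = 3 * 728 = 2184; answer 2184

2184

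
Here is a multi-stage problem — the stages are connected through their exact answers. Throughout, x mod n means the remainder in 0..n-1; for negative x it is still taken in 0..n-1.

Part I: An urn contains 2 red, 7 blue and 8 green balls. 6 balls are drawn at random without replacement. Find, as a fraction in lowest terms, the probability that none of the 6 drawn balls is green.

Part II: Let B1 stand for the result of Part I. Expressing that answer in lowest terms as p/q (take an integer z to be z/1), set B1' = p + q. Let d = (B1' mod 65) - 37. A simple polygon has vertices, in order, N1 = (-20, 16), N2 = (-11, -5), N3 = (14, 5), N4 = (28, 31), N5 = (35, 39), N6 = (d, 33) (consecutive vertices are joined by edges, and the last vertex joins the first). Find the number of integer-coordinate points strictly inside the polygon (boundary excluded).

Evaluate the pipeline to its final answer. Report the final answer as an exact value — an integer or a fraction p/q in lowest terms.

991

Part I: total draws C(17,6) = 12376; favorable C(9,6) = 84; P = 3/442; answer 3/442
Part II: B1 = 3/442; threaded value p + q = 445; d = 18; cross terms: (-20*-5 - -11*16)=276, (-11*5 - 14*-5)=15, (14*31 - 28*5)=294, (28*39 - 35*31)=7, (35*33 - 18*39)=453, (18*16 - -20*33)=948; twice the area = |1993| = 1993; area = 1993/2; boundary points = 3 + 5 + 2 + 1 + 1 + 1 = 13; strictly interior points = area - boundary/2 + 1 = 991; answer 991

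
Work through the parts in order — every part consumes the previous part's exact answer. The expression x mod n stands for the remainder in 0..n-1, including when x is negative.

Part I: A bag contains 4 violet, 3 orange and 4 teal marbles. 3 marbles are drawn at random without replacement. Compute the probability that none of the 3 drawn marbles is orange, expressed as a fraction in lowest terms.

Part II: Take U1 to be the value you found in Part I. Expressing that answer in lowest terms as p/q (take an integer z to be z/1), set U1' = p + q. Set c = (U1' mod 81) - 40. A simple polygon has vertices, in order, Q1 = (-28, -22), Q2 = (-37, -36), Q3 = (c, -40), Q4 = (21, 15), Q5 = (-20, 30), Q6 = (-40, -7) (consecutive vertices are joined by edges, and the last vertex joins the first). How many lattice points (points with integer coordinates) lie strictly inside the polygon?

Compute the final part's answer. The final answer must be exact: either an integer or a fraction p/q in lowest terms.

Part I: total draws C(11,3) = 165; favorable C(8,3) = 56; P = 56/165; answer 56/165
Part II: U1 = 56/165; threaded value p + q = 221; c = 19; cross terms: (-28*-36 - -37*-22)=194, (-37*-40 - 19*-36)=2164, (19*15 - 21*-40)=1125, (21*30 - -20*15)=930, (-20*-7 - -40*30)=1340, (-40*-22 - -28*-7)=684; twice the area = |6437| = 6437; area = 6437/2; boundary points = 1 + 4 + 1 + 1 + 1 + 3 = 11; strictly interior points = area - boundary/2 + 1 = 3214; answer 3214

3214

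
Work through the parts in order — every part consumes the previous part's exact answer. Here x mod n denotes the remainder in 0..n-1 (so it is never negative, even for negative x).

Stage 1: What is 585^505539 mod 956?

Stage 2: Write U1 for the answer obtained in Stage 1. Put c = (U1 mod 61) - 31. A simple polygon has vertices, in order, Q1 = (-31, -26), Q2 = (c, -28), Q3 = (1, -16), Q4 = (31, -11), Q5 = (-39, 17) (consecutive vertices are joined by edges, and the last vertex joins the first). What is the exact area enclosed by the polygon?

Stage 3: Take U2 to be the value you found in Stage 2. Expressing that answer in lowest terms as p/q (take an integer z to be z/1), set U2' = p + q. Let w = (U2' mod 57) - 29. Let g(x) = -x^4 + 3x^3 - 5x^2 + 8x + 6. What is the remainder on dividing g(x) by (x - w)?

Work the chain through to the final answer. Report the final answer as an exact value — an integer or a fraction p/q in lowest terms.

Stage 1: squarings mod 956: 585^1=585, 585^2=933, 585^4=529, 585^8=689, 585^16=545, 585^32=665, 585^64=553, 585^128=845, 585^256=849, 585^512=933, 585^1024=529, 585^2048=689, 585^4096=545, 585^8192=665, 585^16384=553, 585^32768=845, 585^65536=849, 585^131072=933, 585^262144=529; 585^505539 = 585^1 * 585^2 * 585^64 * 585^128 * 585^512 * 585^1024 * 585^4096 * 585^8192 * 585^32768 * 585^65536 * 585^131072 * 585^262144 = 73 (mod 956); answer 73
Stage 2: U1 = 73; c = -19; cross terms: (-31*-28 - -19*-26)=374, (-19*-16 - 1*-28)=332, (1*-11 - 31*-16)=485, (31*17 - -39*-11)=98, (-39*-26 - -31*17)=1541; twice the area = |2830| = 2830; area = 1415; answer 1415
Stage 3: U2 = 1415; threaded value p + q = 1416; w = 19; remainder = value at the root: -1*(19)^4 + 3*(19)^3 - 5*(19)^2 + 8*(19)^1 + 6 = (-130321) + (20577) + (-1805) + (152) + (6) = -111391; answer -111391

-111391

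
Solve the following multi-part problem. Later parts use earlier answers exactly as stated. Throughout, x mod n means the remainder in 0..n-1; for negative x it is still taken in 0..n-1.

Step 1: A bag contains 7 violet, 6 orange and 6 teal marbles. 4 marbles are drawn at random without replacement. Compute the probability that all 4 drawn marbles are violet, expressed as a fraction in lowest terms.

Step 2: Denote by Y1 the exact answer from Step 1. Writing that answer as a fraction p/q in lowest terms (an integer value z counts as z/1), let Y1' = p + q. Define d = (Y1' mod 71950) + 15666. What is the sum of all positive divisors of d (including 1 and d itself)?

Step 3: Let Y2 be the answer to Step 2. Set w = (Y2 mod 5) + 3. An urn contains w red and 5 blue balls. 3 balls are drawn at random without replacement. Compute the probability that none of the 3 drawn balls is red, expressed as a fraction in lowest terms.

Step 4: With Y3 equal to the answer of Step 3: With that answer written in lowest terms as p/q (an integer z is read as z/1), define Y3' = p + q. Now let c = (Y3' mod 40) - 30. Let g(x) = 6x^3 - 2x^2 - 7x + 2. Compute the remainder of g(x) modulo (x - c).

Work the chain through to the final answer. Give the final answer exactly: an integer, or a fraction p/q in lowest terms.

667

Step 1: total draws C(19,4) = 3876; favorable C(7,4) = 35; P = 35/3876; answer 35/3876
Step 2: Y1 = 35/3876; threaded value p + q = 3911; d = 19577; 19577 is prime, so its only divisors are 1 and 19577; sigma = 1 + 19577 = 19578; answer 19578
Step 3: Y2 = 19578; w = 6; total draws C(11,3) = 165; favorable C(5,3) = 10; P = 2/33; answer 2/33
Step 4: Y3 = 2/33; threaded value p + q = 35; c = 5; remainder = value at the root: 6*(5)^3 - 2*(5)^2 - 7*(5)^1 + 2 = (750) + (-50) + (-35) + (2) = 667; answer 667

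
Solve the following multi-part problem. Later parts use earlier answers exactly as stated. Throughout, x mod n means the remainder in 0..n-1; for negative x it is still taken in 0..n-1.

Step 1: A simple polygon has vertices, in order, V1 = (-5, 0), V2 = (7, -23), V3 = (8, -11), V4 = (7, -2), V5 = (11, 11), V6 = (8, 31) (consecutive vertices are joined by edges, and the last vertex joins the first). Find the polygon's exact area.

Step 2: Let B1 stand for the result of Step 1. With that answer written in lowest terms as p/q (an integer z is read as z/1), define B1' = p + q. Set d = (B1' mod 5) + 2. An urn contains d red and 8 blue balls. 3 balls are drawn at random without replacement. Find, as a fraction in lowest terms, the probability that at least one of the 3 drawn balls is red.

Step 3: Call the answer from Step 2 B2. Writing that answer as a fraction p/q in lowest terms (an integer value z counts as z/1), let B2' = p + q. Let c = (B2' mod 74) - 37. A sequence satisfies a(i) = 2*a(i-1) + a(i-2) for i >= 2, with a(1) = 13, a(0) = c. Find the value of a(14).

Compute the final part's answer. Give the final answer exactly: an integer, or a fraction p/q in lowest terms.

1552081

Step 1: cross terms: (-5*-23 - 7*0)=115, (7*-11 - 8*-23)=107, (8*-2 - 7*-11)=61, (7*11 - 11*-2)=99, (11*31 - 8*11)=253, (8*0 - -5*31)=155; twice the area = |790| = 790; area = 395; answer 395
Step 2: B1 = 395; threaded value p + q = 396; d = 3; total draws C(11,3) = 165; complement C(8,3) = 56; favorable 165 - 56 = 109; P = 109/165; answer 109/165
Step 3: B2 = 109/165; threaded value p + q = 274; c = 15; a(2) = 2*(13) + 1*(15) = 41; iterating: a(2)=41, a(3)=95, a(4)=231, a(5)=557, a(6)=1345, a(7)=3247, a(8)=7839, a(9)=18925, a(10)=45689, a(11)=110303, a(12)=266295, a(13)=642893, a(14)=1552081; answer 1552081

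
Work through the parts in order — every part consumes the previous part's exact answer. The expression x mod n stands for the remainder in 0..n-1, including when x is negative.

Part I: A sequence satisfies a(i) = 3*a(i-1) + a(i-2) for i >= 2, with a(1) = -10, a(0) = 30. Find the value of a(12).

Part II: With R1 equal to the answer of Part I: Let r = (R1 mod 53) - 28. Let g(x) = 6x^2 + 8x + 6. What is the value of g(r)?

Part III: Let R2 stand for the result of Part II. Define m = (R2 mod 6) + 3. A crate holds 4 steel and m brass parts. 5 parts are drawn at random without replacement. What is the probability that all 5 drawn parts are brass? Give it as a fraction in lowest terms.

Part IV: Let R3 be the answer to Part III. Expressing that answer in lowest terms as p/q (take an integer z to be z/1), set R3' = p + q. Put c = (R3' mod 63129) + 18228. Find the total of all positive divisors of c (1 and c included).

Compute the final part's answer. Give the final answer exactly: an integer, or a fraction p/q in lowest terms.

Part I: a(2) = 3*(-10) + 1*(30) = 0; iterating: a(2)=0, a(3)=-10, a(4)=-30, a(5)=-100, a(6)=-330, a(7)=-1090, a(8)=-3600, a(9)=-11890, a(10)=-39270, a(11)=-129700, a(12)=-428370; answer -428370
Part II: R1 = -428370; r = 1; 6*(1)^2 + 8*(1)^1 + 6 = (6) + (8) + (6) = 20; answer 20
Part III: R2 = 20; m = 5; total draws C(9,5) = 126; favorable C(5,5) = 1; P = 1/126; answer 1/126
Part IV: R3 = 1/126; threaded value p + q = 127; c = 18355; 18355 = 5 * 3671; sigma = (1 + 5) * (1 + 3671) = 6 * 3672 = 22032; answer 22032

22032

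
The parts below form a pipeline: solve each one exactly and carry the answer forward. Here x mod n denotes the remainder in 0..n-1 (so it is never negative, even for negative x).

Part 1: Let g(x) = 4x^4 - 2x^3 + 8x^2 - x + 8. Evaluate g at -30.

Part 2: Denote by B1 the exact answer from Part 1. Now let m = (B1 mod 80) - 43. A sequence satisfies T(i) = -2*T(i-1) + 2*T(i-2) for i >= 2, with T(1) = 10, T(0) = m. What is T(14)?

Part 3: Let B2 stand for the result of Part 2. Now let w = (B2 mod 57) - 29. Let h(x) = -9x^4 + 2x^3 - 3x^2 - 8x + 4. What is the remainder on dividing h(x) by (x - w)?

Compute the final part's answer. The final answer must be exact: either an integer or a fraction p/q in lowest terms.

Part 1: 4*(-30)^4 - 2*(-30)^3 + 8*(-30)^2 - 1*(-30)^1 + 8 = (3240000) + (54000) + (7200) + (30) + (8) = 3301238; answer 3301238
Part 2: B1 = 3301238; m = -5; T(2) = -2*(10) + 2*(-5) = -30; iterating: T(2)=-30, T(3)=80, T(4)=-220, T(5)=600, T(6)=-1640, T(7)=4480, T(8)=-12240, T(9)=33440, T(10)=-91360, T(11)=249600, T(12)=-681920, T(13)=1863040, T(14)=-5089920; answer -5089920
Part 3: B2 = -5089920; w = -20; remainder = value at the root: -9*(-20)^4 + 2*(-20)^3 - 3*(-20)^2 - 8*(-20)^1 + 4 = (-1440000) + (-16000) + (-1200) + (160) + (4) = -1457036; answer -1457036

-1457036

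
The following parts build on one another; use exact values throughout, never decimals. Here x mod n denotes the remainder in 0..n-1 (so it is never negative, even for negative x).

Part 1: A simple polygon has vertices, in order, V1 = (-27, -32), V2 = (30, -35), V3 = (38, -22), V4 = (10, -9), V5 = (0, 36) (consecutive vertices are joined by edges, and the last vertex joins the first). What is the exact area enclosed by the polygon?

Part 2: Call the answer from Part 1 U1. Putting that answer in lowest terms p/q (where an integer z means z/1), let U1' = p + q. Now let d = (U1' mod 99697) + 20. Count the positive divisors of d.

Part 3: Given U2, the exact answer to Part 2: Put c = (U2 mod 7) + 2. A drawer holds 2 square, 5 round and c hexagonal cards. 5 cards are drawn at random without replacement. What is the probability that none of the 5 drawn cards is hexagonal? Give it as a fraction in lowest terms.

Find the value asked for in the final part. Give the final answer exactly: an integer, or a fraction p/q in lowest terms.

Part 1: cross terms: (-27*-35 - 30*-32)=1905, (30*-22 - 38*-35)=670, (38*-9 - 10*-22)=-122, (10*36 - 0*-9)=360, (0*-32 - -27*36)=972; twice the area = |3785| = 3785; area = 3785/2; answer 3785/2
Part 2: U1 = 3785/2; threaded value p + q = 3787; d = 3807; 3807 = 3^4 * 47; number of divisors = (4+1) * (1+1) = 10; answer 10
Part 3: U2 = 10; c = 5; total draws C(12,5) = 792; favorable C(7,5) = 21; P = 7/264; answer 7/264

7/264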